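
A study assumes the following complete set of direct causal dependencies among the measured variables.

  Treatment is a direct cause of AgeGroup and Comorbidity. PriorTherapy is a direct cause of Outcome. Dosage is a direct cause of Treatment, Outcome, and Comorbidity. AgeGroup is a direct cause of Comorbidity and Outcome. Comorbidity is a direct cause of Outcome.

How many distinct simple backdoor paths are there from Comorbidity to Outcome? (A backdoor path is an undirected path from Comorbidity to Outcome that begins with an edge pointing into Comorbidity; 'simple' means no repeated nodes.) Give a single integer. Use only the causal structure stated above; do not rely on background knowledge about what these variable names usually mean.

6

A backdoor path from Comorbidity to Outcome is any simple undirected path whose first edge points into Comorbidity (i.e. leaves Comorbidity via a parent).
Parents of Comorbidity: {AgeGroup, Dosage, Treatment}.
Enumerating:
  P1: Comorbidity <- Dosage -> Treatment -> AgeGroup -> Outcome
  P2: Comorbidity <- Dosage -> Outcome
  P3: Comorbidity <- Treatment <- Dosage -> Outcome
  P4: Comorbidity <- Treatment -> AgeGroup -> Outcome
  P5: Comorbidity <- AgeGroup <- Treatment <- Dosage -> Outcome
  P6: Comorbidity <- AgeGroup -> Outcome
That exhausts the simple backdoor paths. Count: 6.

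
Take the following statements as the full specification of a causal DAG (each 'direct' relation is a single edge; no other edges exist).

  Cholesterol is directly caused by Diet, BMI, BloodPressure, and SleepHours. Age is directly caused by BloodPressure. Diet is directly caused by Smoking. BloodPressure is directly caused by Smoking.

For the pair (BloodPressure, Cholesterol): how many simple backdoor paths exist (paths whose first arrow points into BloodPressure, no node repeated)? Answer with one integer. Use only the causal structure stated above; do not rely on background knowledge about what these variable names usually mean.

A backdoor path from BloodPressure to Cholesterol is any simple undirected path whose first edge points into BloodPressure (i.e. leaves BloodPressure via a parent).
Parents of BloodPressure: {Smoking}.
Enumerating:
  P1: BloodPressure <- Smoking -> Diet -> Cholesterol
That exhausts the simple backdoor paths. Count: 1.

1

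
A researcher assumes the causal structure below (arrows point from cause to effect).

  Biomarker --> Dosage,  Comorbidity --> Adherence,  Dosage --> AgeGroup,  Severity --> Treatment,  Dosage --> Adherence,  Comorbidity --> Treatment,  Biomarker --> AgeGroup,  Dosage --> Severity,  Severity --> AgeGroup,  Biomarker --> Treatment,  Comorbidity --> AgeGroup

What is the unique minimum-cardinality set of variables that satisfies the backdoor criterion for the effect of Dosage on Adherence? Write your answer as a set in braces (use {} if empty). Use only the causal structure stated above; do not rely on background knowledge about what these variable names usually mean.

{}

Variables eligible for adjustment (non-descendants of Dosage, excluding Dosage and Adherence): {Biomarker, Comorbidity}.
Backdoor paths from Dosage to Adherence:
  P1: Dosage <- Biomarker -> Treatment <- Comorbidity -> Adherence
  P2: Dosage <- Biomarker -> Treatment <- Severity -> AgeGroup <- Comorbidity -> Adherence
  P3: Dosage <- Biomarker -> AgeGroup <- Comorbidity -> Adherence
  P4: Dosage <- Biomarker -> AgeGroup <- Severity -> Treatment <- Comorbidity -> Adherence
Each backdoor path contains an unconditioned collider, so every path is already blocked with the empty conditioning set:
  P1: blocked at collider Treatment (neither it nor any descendant is in the conditioning set).
  P2: blocked at collider Treatment (neither it nor any descendant is in the conditioning set).
  P3: blocked at collider AgeGroup (neither it nor any descendant is in the conditioning set).
  P4: blocked at collider AgeGroup (neither it nor any descendant is in the conditioning set).
The empty set is therefore the unique smallest valid set.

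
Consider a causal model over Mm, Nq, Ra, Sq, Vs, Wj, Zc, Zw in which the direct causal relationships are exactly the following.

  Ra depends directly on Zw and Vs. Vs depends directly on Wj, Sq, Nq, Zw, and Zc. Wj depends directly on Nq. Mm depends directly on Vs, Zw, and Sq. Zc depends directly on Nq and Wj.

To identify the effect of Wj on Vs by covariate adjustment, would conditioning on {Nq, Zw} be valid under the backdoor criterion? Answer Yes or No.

Yes

Backdoor paths from Wj to Vs (paths whose first edge points into Wj):
  P1: Wj <- Nq -> Zc -> Vs
  P2: Wj <- Nq -> Vs
Condition 1 (no descendant of Wj in the set): holds — descendants of Wj are {Mm, Ra, Vs, Zc}; none are in {Nq, Zw}.
Condition 2 (every backdoor path blocked by {Nq, Zw}):
  P1: blocked at fork node Nq ∈ conditioning set.
  P2: blocked at fork node Nq ∈ conditioning set.
{Nq, Zw} satisfies the backdoor criterion.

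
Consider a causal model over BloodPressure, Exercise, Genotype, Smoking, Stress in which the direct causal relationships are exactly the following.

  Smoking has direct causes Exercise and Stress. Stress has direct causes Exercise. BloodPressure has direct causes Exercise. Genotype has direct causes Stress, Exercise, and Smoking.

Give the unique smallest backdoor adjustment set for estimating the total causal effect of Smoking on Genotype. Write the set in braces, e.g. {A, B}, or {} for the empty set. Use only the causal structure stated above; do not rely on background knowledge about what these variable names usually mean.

Variables eligible for adjustment (non-descendants of Smoking, excluding Smoking and Genotype): {BloodPressure, Exercise, Stress}.
Backdoor paths from Smoking to Genotype:
  P1: Smoking <- Exercise -> Stress -> Genotype
  P2: Smoking <- Exercise -> Genotype
  P3: Smoking <- Stress <- Exercise -> Genotype
  P4: Smoking <- Stress -> Genotype
The empty set is not sufficient: P1 (Smoking <- Exercise -> Stress -> Genotype) has no collider blocking it and no conditioned non-collider, so it is open.
Try {Exercise, Stress}:
  P1: blocked at fork node Exercise ∈ conditioning set.
  P2: blocked at fork node Exercise ∈ conditioning set.
  P3: blocked at chain node Stress ∈ conditioning set.
  P4: blocked at fork node Stress ∈ conditioning set.
{Exercise, Stress} contains no descendant of Smoking and blocks every backdoor path.
Every element of {Exercise, Stress} is needed (dropping Exercise leaves P2 open; dropping Stress leaves P4 open), so no proper subset is valid.
Among all size-2 subsets of the eligible variables, only {Exercise, Stress} blocks every backdoor path, so it is the unique smallest valid adjustment set.

{Exercise, Stress}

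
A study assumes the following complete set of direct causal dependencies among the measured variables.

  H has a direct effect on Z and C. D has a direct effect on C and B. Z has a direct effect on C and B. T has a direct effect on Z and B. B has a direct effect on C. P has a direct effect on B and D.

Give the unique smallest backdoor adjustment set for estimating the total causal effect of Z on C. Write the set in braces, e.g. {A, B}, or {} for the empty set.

{H, T}

Variables eligible for adjustment (non-descendants of Z, excluding Z and C): {D, H, P, T}.
Backdoor paths from Z to C:
  P1: Z <- H -> C
  P2: Z <- T -> B <- P -> D -> C
  P3: Z <- T -> B <- D -> C
  P4: Z <- T -> B -> C
The empty set is not sufficient: P1 (Z <- H -> C) has no collider blocking it and no conditioned non-collider, so it is open.
Try {H, T}:
  P1: blocked at fork node H ∈ conditioning set.
  P2: blocked at fork node T ∈ conditioning set.
  P3: blocked at fork node T ∈ conditioning set.
  P4: blocked at fork node T ∈ conditioning set.
{H, T} contains no descendant of Z and blocks every backdoor path.
Every element of {H, T} is needed (dropping H leaves P1 open; dropping T leaves P4 open), so no proper subset is valid.
Among all size-2 subsets of the eligible variables, only {H, T} blocks every backdoor path, so it is the unique smallest valid adjustment set.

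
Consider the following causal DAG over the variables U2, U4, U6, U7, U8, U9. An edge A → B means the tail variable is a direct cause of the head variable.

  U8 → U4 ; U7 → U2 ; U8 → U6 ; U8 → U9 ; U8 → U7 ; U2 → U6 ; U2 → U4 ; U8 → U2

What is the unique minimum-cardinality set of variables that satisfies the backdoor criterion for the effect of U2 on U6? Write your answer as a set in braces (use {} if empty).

Variables eligible for adjustment (non-descendants of U2, excluding U2 and U6): {U7, U8, U9}.
Backdoor paths from U2 to U6:
  P1: U2 <- U8 -> U6
  P2: U2 <- U7 <- U8 -> U6
The empty set is not sufficient: P1 (U2 <- U8 -> U6) has no collider blocking it and no conditioned non-collider, so it is open.
Try {U8}:
  P1: blocked at fork node U8 ∈ conditioning set.
  P2: blocked at fork node U8 ∈ conditioning set.
{U8} contains no descendant of U2 and blocks every backdoor path.
No other singleton works — e.g. {U7} leaves P1 open — so {U8} is the unique smallest valid adjustment set.

{U8}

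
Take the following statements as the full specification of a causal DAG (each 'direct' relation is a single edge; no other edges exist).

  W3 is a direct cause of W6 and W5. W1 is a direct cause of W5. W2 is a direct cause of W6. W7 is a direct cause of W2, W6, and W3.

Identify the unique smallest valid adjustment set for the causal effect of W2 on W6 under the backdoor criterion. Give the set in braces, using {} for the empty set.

Variables eligible for adjustment (non-descendants of W2, excluding W2 and W6): {W1, W3, W5, W7}.
Backdoor paths from W2 to W6:
  P1: W2 <- W7 -> W3 -> W6
  P2: W2 <- W7 -> W6
The empty set is not sufficient: P1 (W2 <- W7 -> W3 -> W6) has no collider blocking it and no conditioned non-collider, so it is open.
Try {W7}:
  P1: blocked at fork node W7 ∈ conditioning set.
  P2: blocked at fork node W7 ∈ conditioning set.
{W7} contains no descendant of W2 and blocks every backdoor path.
No other singleton works — e.g. {W1} leaves P1 open — so {W7} is the unique smallest valid adjustment set.

{W7}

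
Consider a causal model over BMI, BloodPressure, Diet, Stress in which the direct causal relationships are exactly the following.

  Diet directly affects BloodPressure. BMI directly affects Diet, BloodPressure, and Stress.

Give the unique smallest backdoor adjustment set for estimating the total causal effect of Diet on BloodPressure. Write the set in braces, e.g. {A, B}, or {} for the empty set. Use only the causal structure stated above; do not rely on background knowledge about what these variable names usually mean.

Variables eligible for adjustment (non-descendants of Diet, excluding Diet and BloodPressure): {BMI, Stress}.
Backdoor paths from Diet to BloodPressure:
  P1: Diet <- BMI -> BloodPressure
The empty set is not sufficient: P1 (Diet <- BMI -> BloodPressure) has no collider blocking it and no conditioned non-collider, so it is open.
Try {BMI}:
  P1: blocked at fork node BMI ∈ conditioning set.
{BMI} contains no descendant of Diet and blocks every backdoor path.
No other singleton works — e.g. {Stress} leaves P1 open — so {BMI} is the unique smallest valid adjustment set.

{BMI}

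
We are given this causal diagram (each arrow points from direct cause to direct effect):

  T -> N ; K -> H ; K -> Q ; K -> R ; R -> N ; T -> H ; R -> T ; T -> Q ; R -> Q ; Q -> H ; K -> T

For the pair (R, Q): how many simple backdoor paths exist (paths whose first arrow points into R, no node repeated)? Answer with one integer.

5

A backdoor path from R to Q is any simple undirected path whose first edge points into R (i.e. leaves R via a parent).
Parents of R: {K}.
Enumerating:
  P1: R <- K -> T -> Q
  P2: R <- K -> T -> H <- Q
  P3: R <- K -> Q
  P4: R <- K -> H <- T -> Q
  P5: R <- K -> H <- Q
That exhausts the simple backdoor paths. Count: 5.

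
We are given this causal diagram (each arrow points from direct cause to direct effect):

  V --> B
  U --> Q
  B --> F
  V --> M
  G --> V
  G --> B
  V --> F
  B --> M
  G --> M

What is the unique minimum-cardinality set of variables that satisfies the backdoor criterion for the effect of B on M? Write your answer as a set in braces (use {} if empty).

{G, V}

Variables eligible for adjustment (non-descendants of B, excluding B and M): {G, Q, U, V}.
Backdoor paths from B to M:
  P1: B <- G -> V -> M
  P2: B <- G -> M
  P3: B <- V <- G -> M
  P4: B <- V -> M
The empty set is not sufficient: P1 (B <- G -> V -> M) has no collider blocking it and no conditioned non-collider, so it is open.
Try {G, V}:
  P1: blocked at fork node G ∈ conditioning set.
  P2: blocked at fork node G ∈ conditioning set.
  P3: blocked at chain node V ∈ conditioning set.
  P4: blocked at fork node V ∈ conditioning set.
{G, V} contains no descendant of B and blocks every backdoor path.
Every element of {G, V} is needed (dropping G leaves P2 open; dropping V leaves P4 open), so no proper subset is valid.
Among all size-2 subsets of the eligible variables, only {G, V} blocks every backdoor path, so it is the unique smallest valid adjustment set.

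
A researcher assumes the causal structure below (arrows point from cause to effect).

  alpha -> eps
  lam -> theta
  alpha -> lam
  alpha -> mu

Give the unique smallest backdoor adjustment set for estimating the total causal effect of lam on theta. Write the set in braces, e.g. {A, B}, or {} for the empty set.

{}

Variables eligible for adjustment (non-descendants of lam, excluding lam and theta): {alpha, eps, mu}.
Backdoor paths from lam to theta:
  (none)
With no backdoor paths the empty set already satisfies the criterion, and it is trivially minimal.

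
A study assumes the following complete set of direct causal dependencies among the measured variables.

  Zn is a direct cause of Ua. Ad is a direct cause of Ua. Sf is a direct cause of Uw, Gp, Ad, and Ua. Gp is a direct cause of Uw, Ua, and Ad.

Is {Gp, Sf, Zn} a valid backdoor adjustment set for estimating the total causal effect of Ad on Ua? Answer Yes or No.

Backdoor paths from Ad to Ua (paths whose first edge points into Ad):
  P1: Ad <- Sf -> Gp -> Ua
  P2: Ad <- Sf -> Uw <- Gp -> Ua
  P3: Ad <- Sf -> Ua
  P4: Ad <- Gp <- Sf -> Ua
  P5: Ad <- Gp -> Uw <- Sf -> Ua
  P6: Ad <- Gp -> Ua
Condition 1 (no descendant of Ad in the set): holds — descendants of Ad are {Ua}; none are in {Gp, Sf, Zn}.
Condition 2 (every backdoor path blocked by {Gp, Sf, Zn}):
  P1: blocked at fork node Sf ∈ conditioning set.
  P2: blocked at fork node Sf ∈ conditioning set.
  P3: blocked at fork node Sf ∈ conditioning set.
  P4: blocked at chain node Gp ∈ conditioning set.
  P5: blocked at fork node Gp ∈ conditioning set.
  P6: blocked at fork node Gp ∈ conditioning set.
{Gp, Sf, Zn} satisfies the backdoor criterion.

Yes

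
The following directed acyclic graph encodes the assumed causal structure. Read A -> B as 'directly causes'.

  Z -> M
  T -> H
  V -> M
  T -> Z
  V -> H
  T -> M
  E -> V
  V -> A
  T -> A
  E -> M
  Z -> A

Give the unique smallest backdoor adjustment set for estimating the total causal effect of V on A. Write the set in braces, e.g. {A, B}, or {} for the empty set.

{}

Variables eligible for adjustment (non-descendants of V, excluding V and A): {E, T, Z}.
Backdoor paths from V to A:
  P1: V <- E -> M <- T -> Z -> A
  P2: V <- E -> M <- T -> A
  P3: V <- E -> M <- Z <- T -> A
  P4: V <- E -> M <- Z -> A
Each backdoor path contains an unconditioned collider, so every path is already blocked with the empty conditioning set:
  P1: blocked at collider M (neither it nor any descendant is in the conditioning set).
  P2: blocked at collider M (neither it nor any descendant is in the conditioning set).
  P3: blocked at collider M (neither it nor any descendant is in the conditioning set).
  P4: blocked at collider M (neither it nor any descendant is in the conditioning set).
The empty set is therefore the unique smallest valid set.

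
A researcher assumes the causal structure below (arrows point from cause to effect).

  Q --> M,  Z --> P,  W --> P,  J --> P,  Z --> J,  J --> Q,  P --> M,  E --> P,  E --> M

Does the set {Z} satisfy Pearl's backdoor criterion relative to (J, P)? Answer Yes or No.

Backdoor paths from J to P (paths whose first edge points into J):
  P1: J <- Z -> P
Condition 1 (no descendant of J in the set): holds — descendants of J are {M, P, Q}; none are in {Z}.
Condition 2 (every backdoor path blocked by {Z}):
  P1: blocked at fork node Z ∈ conditioning set.
{Z} satisfies the backdoor criterion.

Yes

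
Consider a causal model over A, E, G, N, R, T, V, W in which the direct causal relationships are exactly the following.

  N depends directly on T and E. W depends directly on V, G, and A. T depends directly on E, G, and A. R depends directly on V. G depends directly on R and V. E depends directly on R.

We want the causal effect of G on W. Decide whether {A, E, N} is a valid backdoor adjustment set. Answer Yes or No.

No

Backdoor paths from G to W (paths whose first edge points into G):
  P1: G <- V -> R -> E -> T <- A -> W
  P2: G <- V -> R -> E -> N <- T <- A -> W
  P3: G <- V -> W
  P4: G <- R <- V -> W
  P5: G <- R -> E -> T <- A -> W
  P6: G <- R -> E -> N <- T <- A -> W
Condition 1 (no descendant of G in the set): FAILS — N is a descendant of G.
Condition 2 (every backdoor path blocked by {A, E, N}):
  P1: blocked at chain node E ∈ conditioning set.
  P2: blocked at chain node E ∈ conditioning set.
  P3: open — no interior node is in the conditioning set.
  P4: open — no interior node is in the conditioning set.
  P5: blocked at chain node E ∈ conditioning set.
  P6: blocked at chain node E ∈ conditioning set.
{A, E, N} does not satisfy the backdoor criterion.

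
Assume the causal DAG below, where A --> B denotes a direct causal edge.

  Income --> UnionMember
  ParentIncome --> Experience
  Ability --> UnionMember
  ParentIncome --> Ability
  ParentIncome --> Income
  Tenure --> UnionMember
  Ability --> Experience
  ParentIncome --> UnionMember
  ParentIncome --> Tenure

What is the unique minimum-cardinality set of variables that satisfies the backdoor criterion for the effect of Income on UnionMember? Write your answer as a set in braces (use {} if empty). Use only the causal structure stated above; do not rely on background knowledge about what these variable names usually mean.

{ParentIncome}

Variables eligible for adjustment (non-descendants of Income, excluding Income and UnionMember): {Ability, Experience, ParentIncome, Tenure}.
Backdoor paths from Income to UnionMember:
  P1: Income <- ParentIncome -> Tenure -> UnionMember
  P2: Income <- ParentIncome -> Ability -> UnionMember
  P3: Income <- ParentIncome -> Experience <- Ability -> UnionMember
  P4: Income <- ParentIncome -> UnionMember
The empty set is not sufficient: P1 (Income <- ParentIncome -> Tenure -> UnionMember) has no collider blocking it and no conditioned non-collider, so it is open.
Try {ParentIncome}:
  P1: blocked at fork node ParentIncome ∈ conditioning set.
  P2: blocked at fork node ParentIncome ∈ conditioning set.
  P3: blocked at fork node ParentIncome ∈ conditioning set.
  P4: blocked at fork node ParentIncome ∈ conditioning set.
{ParentIncome} contains no descendant of Income and blocks every backdoor path.
No other singleton works — e.g. {Tenure} leaves P2 open — so {ParentIncome} is the unique smallest valid adjustment set.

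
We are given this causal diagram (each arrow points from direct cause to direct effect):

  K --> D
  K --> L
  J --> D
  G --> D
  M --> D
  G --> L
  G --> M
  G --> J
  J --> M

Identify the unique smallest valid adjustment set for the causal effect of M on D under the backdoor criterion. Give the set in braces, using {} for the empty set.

{G, J}

Variables eligible for adjustment (non-descendants of M, excluding M and D): {G, J, K, L}.
Backdoor paths from M to D:
  P1: M <- G -> J -> D
  P2: M <- G -> L <- K -> D
  P3: M <- G -> D
  P4: M <- J <- G -> L <- K -> D
  P5: M <- J <- G -> D
  P6: M <- J -> D
The empty set is not sufficient: P1 (M <- G -> J -> D) has no collider blocking it and no conditioned non-collider, so it is open.
Try {G, J}:
  P1: blocked at fork node G ∈ conditioning set.
  P2: blocked at fork node G ∈ conditioning set.
  P3: blocked at fork node G ∈ conditioning set.
  P4: blocked at chain node J ∈ conditioning set.
  P5: blocked at chain node J ∈ conditioning set.
  P6: blocked at fork node J ∈ conditioning set.
{G, J} contains no descendant of M and blocks every backdoor path.
Every element of {G, J} is needed (dropping G leaves P3 open; dropping J leaves P6 open), so no proper subset is valid.
Among all size-2 subsets of the eligible variables, only {G, J} blocks every backdoor path, so it is the unique smallest valid adjustment set.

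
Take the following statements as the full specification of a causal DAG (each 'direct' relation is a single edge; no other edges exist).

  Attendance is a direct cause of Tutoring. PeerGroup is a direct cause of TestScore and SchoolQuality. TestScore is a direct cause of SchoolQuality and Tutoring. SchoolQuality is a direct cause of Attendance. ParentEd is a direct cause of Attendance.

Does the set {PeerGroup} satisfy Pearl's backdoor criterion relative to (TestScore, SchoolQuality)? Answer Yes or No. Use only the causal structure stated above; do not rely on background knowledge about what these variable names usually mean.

Backdoor paths from TestScore to SchoolQuality (paths whose first edge points into TestScore):
  P1: TestScore <- PeerGroup -> SchoolQuality
Condition 1 (no descendant of TestScore in the set): holds — descendants of TestScore are {Attendance, SchoolQuality, Tutoring}; none are in {PeerGroup}.
Condition 2 (every backdoor path blocked by {PeerGroup}):
  P1: blocked at fork node PeerGroup ∈ conditioning set.
{PeerGroup} satisfies the backdoor criterion.

Yes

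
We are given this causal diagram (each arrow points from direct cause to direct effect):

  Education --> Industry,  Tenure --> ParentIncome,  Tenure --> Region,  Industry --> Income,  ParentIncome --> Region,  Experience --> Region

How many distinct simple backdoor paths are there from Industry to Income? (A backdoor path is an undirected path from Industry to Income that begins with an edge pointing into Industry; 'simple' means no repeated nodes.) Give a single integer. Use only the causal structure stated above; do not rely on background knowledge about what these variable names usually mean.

0

A backdoor path from Industry to Income is any simple undirected path whose first edge points into Industry (i.e. leaves Industry via a parent).
Parents of Industry: {Education}.
No simple path from any parent of Industry reaches Income without revisiting Industry, so there are no backdoor paths.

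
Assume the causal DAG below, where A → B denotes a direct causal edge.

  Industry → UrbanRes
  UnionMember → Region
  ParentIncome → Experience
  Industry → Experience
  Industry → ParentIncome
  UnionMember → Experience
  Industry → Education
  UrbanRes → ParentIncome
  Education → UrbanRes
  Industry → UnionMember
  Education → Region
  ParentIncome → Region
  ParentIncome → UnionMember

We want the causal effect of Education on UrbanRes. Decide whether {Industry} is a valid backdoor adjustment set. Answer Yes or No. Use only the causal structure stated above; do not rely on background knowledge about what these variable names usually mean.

Backdoor paths from Education to UrbanRes (paths whose first edge points into Education):
  P1: Education <- Industry -> UrbanRes
  P2: Education <- Industry -> ParentIncome <- UrbanRes
  P3: Education <- Industry -> UnionMember <- ParentIncome <- UrbanRes
  P4: Education <- Industry -> UnionMember -> Region <- ParentIncome <- UrbanRes
  P5: Education <- Industry -> UnionMember -> Experience <- ParentIncome <- UrbanRes
  P6: Education <- Industry -> Experience <- ParentIncome <- UrbanRes
  P7: Education <- Industry -> Experience <- UnionMember <- ParentIncome <- UrbanRes
  P8: Education <- Industry -> Experience <- UnionMember -> Region <- ParentIncome <- UrbanRes
Condition 1 (no descendant of Education in the set): holds — descendants of Education are {Experience, ParentIncome, Region, UnionMember, UrbanRes}; none are in {Industry}.
Condition 2 (every backdoor path blocked by {Industry}):
  P1: blocked at fork node Industry ∈ conditioning set.
  P2: blocked at fork node Industry ∈ conditioning set.
  P3: blocked at fork node Industry ∈ conditioning set.
  P4: blocked at fork node Industry ∈ conditioning set.
  P5: blocked at fork node Industry ∈ conditioning set.
  P6: blocked at fork node Industry ∈ conditioning set.
  P7: blocked at fork node Industry ∈ conditioning set.
  P8: blocked at fork node Industry ∈ conditioning set.
{Industry} satisfies the backdoor criterion.

Yes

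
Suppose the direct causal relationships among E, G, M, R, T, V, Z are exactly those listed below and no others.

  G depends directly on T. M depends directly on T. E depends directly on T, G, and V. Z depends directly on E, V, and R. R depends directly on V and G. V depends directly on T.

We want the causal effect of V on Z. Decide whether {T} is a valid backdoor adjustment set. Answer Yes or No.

Backdoor paths from V to Z (paths whose first edge points into V):
  P1: V <- T -> G -> R -> Z
  P2: V <- T -> G -> E -> Z
  P3: V <- T -> E <- G -> R -> Z
  P4: V <- T -> E -> Z
Condition 1 (no descendant of V in the set): holds — descendants of V are {E, R, Z}; none are in {T}.
Condition 2 (every backdoor path blocked by {T}):
  P1: blocked at fork node T ∈ conditioning set.
  P2: blocked at fork node T ∈ conditioning set.
  P3: blocked at fork node T ∈ conditioning set.
  P4: blocked at fork node T ∈ conditioning set.
{T} satisfies the backdoor criterion.

Yes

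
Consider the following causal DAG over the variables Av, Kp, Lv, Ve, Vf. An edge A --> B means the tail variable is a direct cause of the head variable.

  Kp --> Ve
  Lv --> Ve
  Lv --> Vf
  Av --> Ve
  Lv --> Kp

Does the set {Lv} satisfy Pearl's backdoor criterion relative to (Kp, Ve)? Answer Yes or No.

Backdoor paths from Kp to Ve (paths whose first edge points into Kp):
  P1: Kp <- Lv -> Ve
Condition 1 (no descendant of Kp in the set): holds — descendants of Kp are {Ve}; none are in {Lv}.
Condition 2 (every backdoor path blocked by {Lv}):
  P1: blocked at fork node Lv ∈ conditioning set.
{Lv} satisfies the backdoor criterion.

Yes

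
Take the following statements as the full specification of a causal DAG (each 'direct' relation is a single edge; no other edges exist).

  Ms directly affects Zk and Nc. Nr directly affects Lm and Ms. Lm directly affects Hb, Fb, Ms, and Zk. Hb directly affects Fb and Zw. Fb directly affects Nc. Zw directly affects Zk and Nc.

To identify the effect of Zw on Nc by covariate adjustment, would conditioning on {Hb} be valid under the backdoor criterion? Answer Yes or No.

Backdoor paths from Zw to Nc (paths whose first edge points into Zw):
  P1: Zw <- Hb <- Lm <- Nr -> Ms -> Nc
  P2: Zw <- Hb <- Lm -> Fb -> Nc
  P3: Zw <- Hb <- Lm -> Ms -> Nc
  P4: Zw <- Hb <- Lm -> Zk <- Ms -> Nc
  P5: Zw <- Hb -> Fb <- Lm <- Nr -> Ms -> Nc
  P6: Zw <- Hb -> Fb <- Lm -> Ms -> Nc
  P7: Zw <- Hb -> Fb <- Lm -> Zk <- Ms -> Nc
  P8: Zw <- Hb -> Fb -> Nc
Condition 1 (no descendant of Zw in the set): holds — descendants of Zw are {Nc, Zk}; none are in {Hb}.
Condition 2 (every backdoor path blocked by {Hb}):
  P1: blocked at chain node Hb ∈ conditioning set.
  P2: blocked at chain node Hb ∈ conditioning set.
  P3: blocked at chain node Hb ∈ conditioning set.
  P4: blocked at chain node Hb ∈ conditioning set.
  P5: blocked at fork node Hb ∈ conditioning set.
  P6: blocked at fork node Hb ∈ conditioning set.
  P7: blocked at fork node Hb ∈ conditioning set.
  P8: blocked at fork node Hb ∈ conditioning set.
{Hb} satisfies the backdoor criterion.

Yes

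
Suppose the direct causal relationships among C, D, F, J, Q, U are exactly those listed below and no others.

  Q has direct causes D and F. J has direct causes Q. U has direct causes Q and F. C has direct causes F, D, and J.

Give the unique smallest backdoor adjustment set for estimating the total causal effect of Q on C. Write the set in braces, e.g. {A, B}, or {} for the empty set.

{D, F}

Variables eligible for adjustment (non-descendants of Q, excluding Q and C): {D, F}.
Backdoor paths from Q to C:
  P1: Q <- D -> C
  P2: Q <- F -> C
The empty set is not sufficient: P1 (Q <- D -> C) has no collider blocking it and no conditioned non-collider, so it is open.
Try {D, F}:
  P1: blocked at fork node D ∈ conditioning set.
  P2: blocked at fork node F ∈ conditioning set.
{D, F} contains no descendant of Q and blocks every backdoor path.
Every element of {D, F} is needed (dropping D leaves P1 open; dropping F leaves P2 open), so no proper subset is valid.
Among all size-2 subsets of the eligible variables, only {D, F} blocks every backdoor path, so it is the unique smallest valid adjustment set.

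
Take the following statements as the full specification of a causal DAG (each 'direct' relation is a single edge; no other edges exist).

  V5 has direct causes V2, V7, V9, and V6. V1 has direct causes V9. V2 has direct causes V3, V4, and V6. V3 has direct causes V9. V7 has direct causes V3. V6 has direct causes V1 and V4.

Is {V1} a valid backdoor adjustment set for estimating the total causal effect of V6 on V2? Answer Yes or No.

No

Backdoor paths from V6 to V2 (paths whose first edge points into V6):
  P1: V6 <- V4 -> V2
  P2: V6 <- V1 <- V9 -> V3 -> V7 -> V5 <- V2
  P3: V6 <- V1 <- V9 -> V3 -> V2
  P4: V6 <- V1 <- V9 -> V5 <- V7 <- V3 -> V2
  P5: V6 <- V1 <- V9 -> V5 <- V2
Condition 1 (no descendant of V6 in the set): holds — descendants of V6 are {V2, V5}; none are in {V1}.
Condition 2 (every backdoor path blocked by {V1}):
  P1: open — no interior node is in the conditioning set.
  P2: blocked at chain node V1 ∈ conditioning set.
  P3: blocked at chain node V1 ∈ conditioning set.
  P4: blocked at chain node V1 ∈ conditioning set.
  P5: blocked at chain node V1 ∈ conditioning set.
{V1} does not satisfy the backdoor criterion.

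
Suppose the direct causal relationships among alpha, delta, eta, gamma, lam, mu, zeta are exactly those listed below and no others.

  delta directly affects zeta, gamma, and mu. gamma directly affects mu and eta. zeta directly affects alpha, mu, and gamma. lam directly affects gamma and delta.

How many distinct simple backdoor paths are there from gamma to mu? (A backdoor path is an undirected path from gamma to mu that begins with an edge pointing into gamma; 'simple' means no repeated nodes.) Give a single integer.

A backdoor path from gamma to mu is any simple undirected path whose first edge points into gamma (i.e. leaves gamma via a parent).
Parents of gamma: {delta, lam, zeta}.
Enumerating:
  P1: gamma <- lam -> delta -> zeta -> mu
  P2: gamma <- lam -> delta -> mu
  P3: gamma <- delta -> zeta -> mu
  P4: gamma <- delta -> mu
  P5: gamma <- zeta <- delta -> mu
  P6: gamma <- zeta -> mu
That exhausts the simple backdoor paths. Count: 6.

6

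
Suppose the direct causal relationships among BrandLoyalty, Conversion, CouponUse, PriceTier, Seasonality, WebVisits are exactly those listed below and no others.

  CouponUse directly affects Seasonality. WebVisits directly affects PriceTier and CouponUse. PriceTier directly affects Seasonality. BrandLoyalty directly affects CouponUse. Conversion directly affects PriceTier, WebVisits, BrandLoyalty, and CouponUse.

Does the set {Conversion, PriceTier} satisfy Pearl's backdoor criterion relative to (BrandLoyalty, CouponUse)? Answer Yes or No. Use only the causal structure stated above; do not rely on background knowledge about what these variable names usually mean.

Yes

Backdoor paths from BrandLoyalty to CouponUse (paths whose first edge points into BrandLoyalty):
  P1: BrandLoyalty <- Conversion -> WebVisits -> CouponUse
  P2: BrandLoyalty <- Conversion -> WebVisits -> PriceTier -> Seasonality <- CouponUse
  P3: BrandLoyalty <- Conversion -> CouponUse
  P4: BrandLoyalty <- Conversion -> PriceTier <- WebVisits -> CouponUse
  P5: BrandLoyalty <- Conversion -> PriceTier -> Seasonality <- CouponUse
Condition 1 (no descendant of BrandLoyalty in the set): holds — descendants of BrandLoyalty are {CouponUse, Seasonality}; none are in {Conversion, PriceTier}.
Condition 2 (every backdoor path blocked by {Conversion, PriceTier}):
  P1: blocked at fork node Conversion ∈ conditioning set.
  P2: blocked at fork node Conversion ∈ conditioning set.
  P3: blocked at fork node Conversion ∈ conditioning set.
  P4: blocked at fork node Conversion ∈ conditioning set.
  P5: blocked at fork node Conversion ∈ conditioning set.
{Conversion, PriceTier} satisfies the backdoor criterion.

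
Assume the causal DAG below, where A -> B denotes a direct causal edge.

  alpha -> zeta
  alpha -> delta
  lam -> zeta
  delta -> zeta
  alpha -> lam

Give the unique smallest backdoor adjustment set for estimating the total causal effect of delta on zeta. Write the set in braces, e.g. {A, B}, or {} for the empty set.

{alpha}

Variables eligible for adjustment (non-descendants of delta, excluding delta and zeta): {alpha, lam}.
Backdoor paths from delta to zeta:
  P1: delta <- alpha -> lam -> zeta
  P2: delta <- alpha -> zeta
The empty set is not sufficient: P1 (delta <- alpha -> lam -> zeta) has no collider blocking it and no conditioned non-collider, so it is open.
Try {alpha}:
  P1: blocked at fork node alpha ∈ conditioning set.
  P2: blocked at fork node alpha ∈ conditioning set.
{alpha} contains no descendant of delta and blocks every backdoor path.
No other singleton works — e.g. {lam} leaves P2 open — so {alpha} is the unique smallest valid adjustment set.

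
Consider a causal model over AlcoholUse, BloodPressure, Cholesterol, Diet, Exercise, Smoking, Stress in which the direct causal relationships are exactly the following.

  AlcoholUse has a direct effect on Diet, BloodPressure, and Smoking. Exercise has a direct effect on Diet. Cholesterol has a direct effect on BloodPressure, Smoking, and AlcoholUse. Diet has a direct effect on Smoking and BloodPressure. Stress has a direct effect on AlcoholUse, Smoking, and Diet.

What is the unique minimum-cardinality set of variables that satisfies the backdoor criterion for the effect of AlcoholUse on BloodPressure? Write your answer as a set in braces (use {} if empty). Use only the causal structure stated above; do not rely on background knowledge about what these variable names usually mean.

Variables eligible for adjustment (non-descendants of AlcoholUse, excluding AlcoholUse and BloodPressure): {Cholesterol, Exercise, Stress}.
Backdoor paths from AlcoholUse to BloodPressure:
  P1: AlcoholUse <- Stress -> Diet -> Smoking <- Cholesterol -> BloodPressure
  P2: AlcoholUse <- Stress -> Diet -> BloodPressure
  P3: AlcoholUse <- Stress -> Smoking <- Cholesterol -> BloodPressure
  P4: AlcoholUse <- Stress -> Smoking <- Diet -> BloodPressure
  P5: AlcoholUse <- Cholesterol -> Smoking <- Stress -> Diet -> BloodPressure
  P6: AlcoholUse <- Cholesterol -> Smoking <- Diet -> BloodPressure
  P7: AlcoholUse <- Cholesterol -> BloodPressure
The empty set is not sufficient: P2 (AlcoholUse <- Stress -> Diet -> BloodPressure) has no collider blocking it and no conditioned non-collider, so it is open.
Try {Cholesterol, Stress}:
  P1: blocked at fork node Stress ∈ conditioning set.
  P2: blocked at fork node Stress ∈ conditioning set.
  P3: blocked at fork node Stress ∈ conditioning set.
  P4: blocked at fork node Stress ∈ conditioning set.
  P5: blocked at fork node Cholesterol ∈ conditioning set.
  P6: blocked at fork node Cholesterol ∈ conditioning set.
  P7: blocked at fork node Cholesterol ∈ conditioning set.
{Cholesterol, Stress} contains no descendant of AlcoholUse and blocks every backdoor path.
Every element of {Cholesterol, Stress} is needed (dropping Cholesterol leaves P7 open; dropping Stress leaves P2 open), so no proper subset is valid.
Among all size-2 subsets of the eligible variables, only {Cholesterol, Stress} blocks every backdoor path, so it is the unique smallest valid adjustment set.

{Cholesterol, Stress}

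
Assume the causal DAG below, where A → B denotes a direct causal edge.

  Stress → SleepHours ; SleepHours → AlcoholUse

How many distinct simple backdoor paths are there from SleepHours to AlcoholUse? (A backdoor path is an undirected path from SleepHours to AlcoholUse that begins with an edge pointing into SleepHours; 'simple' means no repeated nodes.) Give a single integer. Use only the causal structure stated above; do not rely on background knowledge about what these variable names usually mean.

0

A backdoor path from SleepHours to AlcoholUse is any simple undirected path whose first edge points into SleepHours (i.e. leaves SleepHours via a parent).
Parents of SleepHours: {Stress}.
No simple path from any parent of SleepHours reaches AlcoholUse without revisiting SleepHours, so there are no backdoor paths.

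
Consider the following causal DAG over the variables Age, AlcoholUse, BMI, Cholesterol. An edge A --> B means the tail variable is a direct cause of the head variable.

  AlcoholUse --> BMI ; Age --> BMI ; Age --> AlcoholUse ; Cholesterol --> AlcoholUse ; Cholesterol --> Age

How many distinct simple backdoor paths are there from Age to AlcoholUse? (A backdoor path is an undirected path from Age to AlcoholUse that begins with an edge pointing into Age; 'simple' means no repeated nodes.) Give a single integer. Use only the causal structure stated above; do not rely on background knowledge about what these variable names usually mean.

1

A backdoor path from Age to AlcoholUse is any simple undirected path whose first edge points into Age (i.e. leaves Age via a parent).
Parents of Age: {Cholesterol}.
Enumerating:
  P1: Age <- Cholesterol -> AlcoholUse
That exhausts the simple backdoor paths. Count: 1.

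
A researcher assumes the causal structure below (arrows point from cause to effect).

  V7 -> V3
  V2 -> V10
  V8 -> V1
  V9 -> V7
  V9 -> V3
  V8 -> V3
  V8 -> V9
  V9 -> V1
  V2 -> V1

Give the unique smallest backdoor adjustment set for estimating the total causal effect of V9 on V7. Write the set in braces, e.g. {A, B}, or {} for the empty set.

{}

Variables eligible for adjustment (non-descendants of V9, excluding V9 and V7): {V10, V2, V8}.
Backdoor paths from V9 to V7:
  P1: V9 <- V8 -> V3 <- V7
Each backdoor path contains an unconditioned collider, so every path is already blocked with the empty conditioning set:
  P1: blocked at collider V3 (neither it nor any descendant is in the conditioning set).
The empty set is therefore the unique smallest valid set.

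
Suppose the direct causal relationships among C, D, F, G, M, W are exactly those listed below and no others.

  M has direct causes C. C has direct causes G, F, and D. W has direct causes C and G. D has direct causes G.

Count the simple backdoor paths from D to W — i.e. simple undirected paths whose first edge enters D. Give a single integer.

A backdoor path from D to W is any simple undirected path whose first edge points into D (i.e. leaves D via a parent).
Parents of D: {G}.
Enumerating:
  P1: D <- G -> C -> W
  P2: D <- G -> W
That exhausts the simple backdoor paths. Count: 2.

2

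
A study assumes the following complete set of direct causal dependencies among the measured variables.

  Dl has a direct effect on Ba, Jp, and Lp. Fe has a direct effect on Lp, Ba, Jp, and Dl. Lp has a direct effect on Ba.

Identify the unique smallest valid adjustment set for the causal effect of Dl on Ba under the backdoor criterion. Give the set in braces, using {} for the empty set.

Variables eligible for adjustment (non-descendants of Dl, excluding Dl and Ba): {Fe}.
Backdoor paths from Dl to Ba:
  P1: Dl <- Fe -> Lp -> Ba
  P2: Dl <- Fe -> Ba
The empty set is not sufficient: P1 (Dl <- Fe -> Lp -> Ba) has no collider blocking it and no conditioned non-collider, so it is open.
Try {Fe}:
  P1: blocked at fork node Fe ∈ conditioning set.
  P2: blocked at fork node Fe ∈ conditioning set.
{Fe} contains no descendant of Dl and blocks every backdoor path.
{Fe} is the unique smallest valid adjustment set.

{Fe}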